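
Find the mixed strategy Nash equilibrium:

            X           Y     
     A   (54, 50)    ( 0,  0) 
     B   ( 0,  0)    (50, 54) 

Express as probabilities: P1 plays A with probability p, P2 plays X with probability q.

p = 0.5192, q = 0.4808

Work:
Find probabilities that make opponent indifferent:
P2 chooses q to make P1 indifferent between A and B
P1 chooses p to make P2 indifferent between X and Y
Mixed NE: P1 plays (A: 0.5192, B: 0.4808), P2 plays (X: 0.4808, Y: 0.5192)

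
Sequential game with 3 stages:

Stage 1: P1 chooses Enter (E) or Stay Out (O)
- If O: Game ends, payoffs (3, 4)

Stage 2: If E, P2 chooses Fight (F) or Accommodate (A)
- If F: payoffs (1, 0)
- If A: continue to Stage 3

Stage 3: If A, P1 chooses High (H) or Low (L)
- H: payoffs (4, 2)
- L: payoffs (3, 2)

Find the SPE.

SPE: (E, A, H); Outcome (4, 2)

Work:
Stage 3: P1 chooses H (4 vs 3)
Stage 2: P2: F->0, A->2 (anticipating H). Choose A
Stage 1: P1: O->3, E->4 (anticipating A, H). Choose E
SPE path: E -> A -> H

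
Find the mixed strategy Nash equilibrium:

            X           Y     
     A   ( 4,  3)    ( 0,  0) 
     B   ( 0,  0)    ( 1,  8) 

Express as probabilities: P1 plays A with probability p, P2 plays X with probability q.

p = 0.7273, q = 0.2

Work:
Find probabilities that make opponent indifferent:
P2 chooses q to make P1 indifferent between A and B
P1 chooses p to make P2 indifferent between X and Y
Mixed NE: P1 plays (A: 0.7273, B: 0.2727), P2 plays (X: 0.2, Y: 0.8)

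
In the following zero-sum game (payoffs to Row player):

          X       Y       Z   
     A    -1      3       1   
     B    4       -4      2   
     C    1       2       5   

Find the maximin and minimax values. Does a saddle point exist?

Maximin = 1, Minimax = 3, Saddle: False

Work:
Row minimums: [-1, -4, 1] → maximin = 1
Column maximums: [4, 3, 5] → minimax = 3
No saddle point (maximin ≠ minimax). Mixed strategy needed.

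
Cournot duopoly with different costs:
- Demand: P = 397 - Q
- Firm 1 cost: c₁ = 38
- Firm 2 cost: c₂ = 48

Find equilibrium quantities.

q₁* = 123.0, q₂* = 113.0

Work:
Reaction: q₁ = (397 - 38 - q₂)/2
Reaction: q₂ = (397 - 48 - q₁)/2
Solve simultaneously:
q₁* = (397 - 2×38 + 48)/3 = 123.0
q₂* = (397 - 2×48 + 38)/3 = 113.0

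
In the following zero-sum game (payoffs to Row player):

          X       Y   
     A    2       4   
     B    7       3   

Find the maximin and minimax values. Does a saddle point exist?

Maximin = 3, Minimax = 4, Saddle: False

Work:
Row minimums: [2, 3] → maximin = 3
Column maximums: [7, 4] → minimax = 4
No saddle point (maximin ≠ minimax). Mixed strategy needed.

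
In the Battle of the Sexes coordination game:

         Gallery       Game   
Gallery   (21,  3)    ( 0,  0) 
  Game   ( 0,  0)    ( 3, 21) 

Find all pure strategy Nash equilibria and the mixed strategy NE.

Pure NE: (Gallery, Gallery) and (Game, Game); Mixed NE: p = 0.875, q = 0.125

Work:
Check pure NE:
(Gallery, Gallery): (21, 3) - no unilateral deviation beneficial
(Game, Game): (3, 21) - no unilateral deviation beneficial
Mixed NE: P1 plays Gallery with p = 0.875, P2 plays Gallery with q = 0.125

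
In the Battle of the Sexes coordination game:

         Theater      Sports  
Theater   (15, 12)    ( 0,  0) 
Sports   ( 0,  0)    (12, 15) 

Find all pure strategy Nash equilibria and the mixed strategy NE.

Pure NE: (Theater, Theater) and (Sports, Sports); Mixed NE: p = 0.5556, q = 0.4444

Work:
Check pure NE:
(Theater, Theater): (15, 12) - no unilateral deviation beneficial
(Sports, Sports): (12, 15) - no unilateral deviation beneficial
Mixed NE: P1 plays Theater with p = 0.5556, P2 plays Theater with q = 0.4444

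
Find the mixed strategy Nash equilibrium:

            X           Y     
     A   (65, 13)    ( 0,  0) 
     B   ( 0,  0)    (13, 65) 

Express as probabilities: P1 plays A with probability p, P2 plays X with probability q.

p = 0.8333, q = 0.1667

Work:
Find probabilities that make opponent indifferent:
P2 chooses q to make P1 indifferent between A and B
P1 chooses p to make P2 indifferent between X and Y
Mixed NE: P1 plays (A: 0.8333, B: 0.1667), P2 plays (X: 0.1667, Y: 0.8333)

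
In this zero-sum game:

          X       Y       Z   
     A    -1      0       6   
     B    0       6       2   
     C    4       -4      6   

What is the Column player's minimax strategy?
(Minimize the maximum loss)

Column should play X, value = 4

Work:
Column player minimizes Row's maximum payoff:
Column X: max payoff to Row = 4
Column Y: max payoff to Row = 6
Column Z: max payoff to Row = 6
Minimum is 4, achieved by column X.
Minimax strategy: X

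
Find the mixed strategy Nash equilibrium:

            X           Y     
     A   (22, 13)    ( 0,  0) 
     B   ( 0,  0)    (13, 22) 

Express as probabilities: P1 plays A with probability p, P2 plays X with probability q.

p = 0.6286, q = 0.3714

Work:
Find probabilities that make opponent indifferent:
P2 chooses q to make P1 indifferent between A and B
P1 chooses p to make P2 indifferent between X and Y
Mixed NE: P1 plays (A: 0.6286, B: 0.3714), P2 plays (X: 0.3714, Y: 0.6286)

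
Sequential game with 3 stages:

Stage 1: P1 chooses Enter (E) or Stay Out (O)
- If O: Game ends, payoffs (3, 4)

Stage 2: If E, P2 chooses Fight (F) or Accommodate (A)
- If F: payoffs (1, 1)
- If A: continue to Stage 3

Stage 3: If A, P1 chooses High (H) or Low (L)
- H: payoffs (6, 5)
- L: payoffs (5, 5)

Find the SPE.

SPE: (E, A, H); Outcome (6, 5)

Work:
Stage 3: P1 chooses H (6 vs 5)
Stage 2: P2: F->1, A->5 (anticipating H). Choose A
Stage 1: P1: O->3, E->6 (anticipating A, H). Choose E
SPE path: E -> A -> H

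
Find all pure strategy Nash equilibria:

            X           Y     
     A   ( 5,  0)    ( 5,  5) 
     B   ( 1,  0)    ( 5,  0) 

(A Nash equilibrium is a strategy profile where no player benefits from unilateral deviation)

Nash equilibrium: (A, Y), (B, Y)

Work:
Best responses:
  P1 vs X: payoffs [5, 1] → best response A (payoff 5)
  P1 vs Y: payoffs [5, 5] → best response A/B (payoff 5)
  P2 vs A: payoffs [0, 5] → best response Y (payoff 5)
  P2 vs B: payoffs [0, 0] → best response X/Y (payoff 0)
Mutual best responses: (A,Y), (B,Y) → Nash equilibria.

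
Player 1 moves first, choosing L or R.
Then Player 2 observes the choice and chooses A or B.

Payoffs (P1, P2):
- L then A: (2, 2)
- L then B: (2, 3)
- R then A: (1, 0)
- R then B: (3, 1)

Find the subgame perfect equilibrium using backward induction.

P1 plays R, P2 plays B after L and B after R; Payoff (3, 1)

Work:
Backward induction:
After L: P2 chooses B → P1 gets 2
After R: P2 chooses B → P1 gets 3
P1 chooses R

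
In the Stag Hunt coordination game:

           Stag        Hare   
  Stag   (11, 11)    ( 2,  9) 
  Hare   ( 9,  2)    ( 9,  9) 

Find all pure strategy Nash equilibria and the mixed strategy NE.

Pure NE: (Stag, Stag) and (Hare, Hare); Mixed NE: p = 0.7778, q = 0.7778

Work:
Check pure NE:
(Stag, Stag): (11, 11) - no unilateral deviation beneficial
(Hare, Hare): (9, 9) - no unilateral deviation beneficial
Mixed NE: P1 plays Stag with p = 0.7778, P2 plays Stag with q = 0.7778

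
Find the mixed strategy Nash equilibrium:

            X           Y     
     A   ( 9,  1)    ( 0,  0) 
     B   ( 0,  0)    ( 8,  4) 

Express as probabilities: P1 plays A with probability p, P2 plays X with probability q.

p = 0.8, q = 0.4706

Work:
Find probabilities that make opponent indifferent:
P2 chooses q to make P1 indifferent between A and B
P1 chooses p to make P2 indifferent between X and Y
Mixed NE: P1 plays (A: 0.8, B: 0.2), P2 plays (X: 0.4706, Y: 0.5294)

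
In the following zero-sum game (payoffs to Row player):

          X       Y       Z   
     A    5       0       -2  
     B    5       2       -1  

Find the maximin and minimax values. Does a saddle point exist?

Maximin = -1, Minimax = -1, Saddle: True

Work:
Row minimums: [-2, -1] → maximin = -1
Column maximums: [5, 2, -1] → minimax = -1
Saddle point exists! Game value = -1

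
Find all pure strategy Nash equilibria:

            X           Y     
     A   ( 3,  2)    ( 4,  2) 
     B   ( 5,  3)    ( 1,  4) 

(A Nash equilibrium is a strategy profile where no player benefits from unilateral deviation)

Nash equilibrium: (A, Y)

Work:
Best responses:
  P1 vs X: payoffs [3, 5] → best response B (payoff 5)
  P1 vs Y: payoffs [4, 1] → best response A (payoff 4)
  P2 vs A: payoffs [2, 2] → best response X/Y (payoff 2)
  P2 vs B: payoffs [3, 4] → best response Y (payoff 4)
Mutual best responses: (A,Y) → Nash equilibria.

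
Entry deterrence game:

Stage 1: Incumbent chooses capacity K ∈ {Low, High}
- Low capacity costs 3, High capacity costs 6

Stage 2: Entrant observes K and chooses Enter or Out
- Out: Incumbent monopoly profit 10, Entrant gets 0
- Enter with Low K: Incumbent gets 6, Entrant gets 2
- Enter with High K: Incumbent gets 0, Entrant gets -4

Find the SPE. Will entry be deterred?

SPE: (High, Enter|Low, Out|High); Entry deterred. Incumbent net profit = 4

Work:
After Low K: Entrant enters (2 > 0)
After High K: Entrant stays out (-4 < 0)
Incumbent: Low → 6−3=3, High → 10−6=4
Incumbent chooses High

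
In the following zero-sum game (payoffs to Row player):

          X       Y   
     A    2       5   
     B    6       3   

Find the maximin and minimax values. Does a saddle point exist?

Maximin = 3, Minimax = 5, Saddle: False

Work:
Row minimums: [2, 3] → maximin = 3
Column maximums: [6, 5] → minimax = 5
No saddle point (maximin ≠ minimax). Mixed strategy needed.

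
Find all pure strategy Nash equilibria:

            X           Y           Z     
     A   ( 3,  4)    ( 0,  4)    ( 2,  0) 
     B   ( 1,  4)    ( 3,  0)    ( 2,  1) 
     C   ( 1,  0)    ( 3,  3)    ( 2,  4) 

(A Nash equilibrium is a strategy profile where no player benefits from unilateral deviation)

Nash equilibrium: (A, X), (C, Z)

Work:
Best responses:
  P1 vs X: payoffs [3, 1, 1] → best response A (payoff 3)
  P1 vs Y: payoffs [0, 3, 3] → best response B/C (payoff 3)
  P1 vs Z: payoffs [2, 2, 2] → best response A/B/C (payoff 2)
  P2 vs A: payoffs [4, 4, 0] → best response X/Y (payoff 4)
  P2 vs B: payoffs [4, 0, 1] → best response X (payoff 4)
  P2 vs C: payoffs [0, 3, 4] → best response Z (payoff 4)
Mutual best responses: (A,X), (C,Z) → Nash equilibria.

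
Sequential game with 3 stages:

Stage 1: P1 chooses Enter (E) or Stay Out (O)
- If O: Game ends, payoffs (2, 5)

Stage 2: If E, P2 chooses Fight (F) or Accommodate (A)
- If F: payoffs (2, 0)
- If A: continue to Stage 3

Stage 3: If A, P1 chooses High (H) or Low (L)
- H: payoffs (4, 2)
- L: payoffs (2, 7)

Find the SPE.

SPE: (E, A, H); Outcome (4, 2)

Work:
Stage 3: P1 chooses H (4 vs 2)
Stage 2: P2: F->0, A->2 (anticipating H). Choose A
Stage 1: P1: O->2, E->4 (anticipating A, H). Choose E
SPE path: E -> A -> H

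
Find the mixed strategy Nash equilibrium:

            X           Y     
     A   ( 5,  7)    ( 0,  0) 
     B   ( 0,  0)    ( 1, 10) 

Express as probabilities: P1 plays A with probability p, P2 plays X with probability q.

p = 0.5882, q = 0.1667

Work:
Find probabilities that make opponent indifferent:
P2 chooses q to make P1 indifferent between A and B
P1 chooses p to make P2 indifferent between X and Y
Mixed NE: P1 plays (A: 0.5882, B: 0.4118), P2 plays (X: 0.1667, Y: 0.8333)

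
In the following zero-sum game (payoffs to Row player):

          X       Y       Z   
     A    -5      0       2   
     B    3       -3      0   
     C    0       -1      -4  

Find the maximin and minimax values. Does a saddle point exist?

Maximin = -3, Minimax = 0, Saddle: False

Work:
Row minimums: [-5, -3, -4] → maximin = -3
Column maximums: [3, 0, 2] → minimax = 0
No saddle point (maximin ≠ minimax). Mixed strategy needed.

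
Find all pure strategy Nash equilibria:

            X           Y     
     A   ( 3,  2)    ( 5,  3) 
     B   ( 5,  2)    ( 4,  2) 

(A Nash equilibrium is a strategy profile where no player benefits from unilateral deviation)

Nash equilibrium: (A, Y), (B, X)

Work:
Best responses:
  P1 vs X: payoffs [3, 5] → best response B (payoff 5)
  P1 vs Y: payoffs [5, 4] → best response A (payoff 5)
  P2 vs A: payoffs [2, 3] → best response Y (payoff 3)
  P2 vs B: payoffs [2, 2] → best response X/Y (payoff 2)
Mutual best responses: (A,Y), (B,X) → Nash equilibria.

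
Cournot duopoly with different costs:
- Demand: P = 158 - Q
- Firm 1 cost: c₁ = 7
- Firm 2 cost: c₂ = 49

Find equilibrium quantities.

q₁* = 64.33, q₂* = 22.33

Work:
Reaction: q₁ = (158 - 7 - q₂)/2
Reaction: q₂ = (158 - 49 - q₁)/2
Solve simultaneously:
q₁* = (158 - 2×7 + 49)/3 = 64.33
q₂* = (158 - 2×49 + 7)/3 = 22.33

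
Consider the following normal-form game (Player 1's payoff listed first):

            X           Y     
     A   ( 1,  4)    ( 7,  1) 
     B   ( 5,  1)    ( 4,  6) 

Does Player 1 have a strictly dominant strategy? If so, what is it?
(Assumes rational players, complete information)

No strictly dominant strategy exists for Player 1

Work:
A strategy strictly dominates another if it gives a strictly higher payoff against every opponent action. Compare each pair of P1's strategies column-by-column:
  A vs B: [1 vs 5, 7 vs 4] → A does not strictly dominate B (column X: 1 ≤ 5)
  B vs A: [5 vs 1, 4 vs 7] → B does not strictly dominate A (column Y: 4 ≤ 7)
No single strategy strictly dominates all others → no strictly dominant strategy.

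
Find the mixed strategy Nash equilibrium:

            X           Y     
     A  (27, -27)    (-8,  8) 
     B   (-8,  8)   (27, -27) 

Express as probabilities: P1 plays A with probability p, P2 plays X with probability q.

p = 0.5, q = 0.5

Work:
Find probabilities that make opponent indifferent:
P2 chooses q to make P1 indifferent between A and B
P1 chooses p to make P2 indifferent between X and Y
Mixed NE: P1 plays (A: 0.5, B: 0.5), P2 plays (X: 0.5, Y: 0.5)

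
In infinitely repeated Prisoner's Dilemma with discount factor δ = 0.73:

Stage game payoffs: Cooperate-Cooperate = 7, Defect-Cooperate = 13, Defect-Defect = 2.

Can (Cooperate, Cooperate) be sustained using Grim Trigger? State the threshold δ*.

δ* = 0.5455; since δ = 0.73 ≥ 0.5455, cooperation can be sustained

Work:
For Grim Trigger:
Cooperate forever: 7/(1-δ)
Defect then punished: 13 + 2·δ/(1-δ)
Need: 7/(1-δ) ≥ 13 + 2·δ/(1-δ)
Solving: δ ≥ (T-R)/(T-P) = (13-7)/(13-2) = 0.5455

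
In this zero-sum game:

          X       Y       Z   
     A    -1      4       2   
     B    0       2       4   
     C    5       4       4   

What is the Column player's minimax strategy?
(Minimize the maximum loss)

Column should play Y or Z (all achieve the minimum), value = 4

Work:
Column player minimizes Row's maximum payoff:
Column X: max payoff to Row = 5
Column Y: max payoff to Row = 4
Column Z: max payoff to Row = 4
Minimum is 4, achieved by columns Y, Z (tied).
Each of Y or Z is a minimax strategy.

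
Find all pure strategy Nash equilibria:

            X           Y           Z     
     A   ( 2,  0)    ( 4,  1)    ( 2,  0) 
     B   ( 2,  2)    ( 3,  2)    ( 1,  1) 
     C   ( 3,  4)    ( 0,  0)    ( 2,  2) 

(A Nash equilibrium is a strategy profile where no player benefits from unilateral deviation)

Nash equilibrium: (A, Y), (C, X)

Work:
Best responses:
  P1 vs X: payoffs [2, 2, 3] → best response C (payoff 3)
  P1 vs Y: payoffs [4, 3, 0] → best response A (payoff 4)
  P1 vs Z: payoffs [2, 1, 2] → best response A/C (payoff 2)
  P2 vs A: payoffs [0, 1, 0] → best response Y (payoff 1)
  P2 vs B: payoffs [2, 2, 1] → best response X/Y (payoff 2)
  P2 vs C: payoffs [4, 0, 2] → best response X (payoff 4)
Mutual best responses: (A,Y), (C,X) → Nash equilibria.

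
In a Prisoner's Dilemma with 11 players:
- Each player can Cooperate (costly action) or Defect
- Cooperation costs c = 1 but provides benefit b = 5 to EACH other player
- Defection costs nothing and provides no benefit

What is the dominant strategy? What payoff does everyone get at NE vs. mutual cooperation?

Dominant: Defect; NE payoff = 0; Coop payoff = 49

Work:
Defect dominates (saves cost c = 1, benefit to others is external)
NE: All defect → everyone gets 0
If all cooperate: each receives (10)×5 - 1 = 49
Social dilemma: 49 > 0 but NE gives 0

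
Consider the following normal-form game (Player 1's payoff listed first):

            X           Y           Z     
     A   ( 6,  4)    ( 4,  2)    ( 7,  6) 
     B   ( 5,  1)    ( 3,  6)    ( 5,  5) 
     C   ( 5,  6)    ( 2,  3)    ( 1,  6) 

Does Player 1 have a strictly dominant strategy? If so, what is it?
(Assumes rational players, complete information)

Yes, Player 1's strictly dominant strategy is A

Work:
A strategy strictly dominates another if it gives a strictly higher payoff against every opponent action. Compare each pair of P1's strategies column-by-column:
  A vs B: [6 vs 5, 4 vs 3, 7 vs 5] → A strictly dominates B
  A vs C: [6 vs 5, 4 vs 2, 7 vs 1] → A strictly dominates C
  B vs A: [5 vs 6, 3 vs 4, 5 vs 7] → B does not strictly dominate A (column X: 5 ≤ 6)
  B vs C: [5 vs 5, 3 vs 2, 5 vs 1] → B does not strictly dominate C (column X: 5 ≤ 5)
  C vs A: [5 vs 6, 2 vs 4, 1 vs 7] → C does not strictly dominate A (column X: 5 ≤ 6)
  C vs B: [5 vs 5, 2 vs 3, 1 vs 5] → C does not strictly dominate B (column X: 5 ≤ 5)
A strictly dominates every other strategy → strictly dominant.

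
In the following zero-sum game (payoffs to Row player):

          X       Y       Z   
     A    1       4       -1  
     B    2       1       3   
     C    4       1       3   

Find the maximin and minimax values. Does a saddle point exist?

Maximin = 1, Minimax = 3, Saddle: False

Work:
Row minimums: [-1, 1, 1] → maximin = 1
Column maximums: [4, 4, 3] → minimax = 3
No saddle point (maximin ≠ minimax). Mixed strategy needed.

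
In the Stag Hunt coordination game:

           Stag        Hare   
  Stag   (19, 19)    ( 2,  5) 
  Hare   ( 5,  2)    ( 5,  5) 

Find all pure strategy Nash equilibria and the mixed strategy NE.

Pure NE: (Stag, Stag) and (Hare, Hare); Mixed NE: p = 0.1765, q = 0.1765

Work:
Check pure NE:
(Stag, Stag): (19, 19) - no unilateral deviation beneficial
(Hare, Hare): (5, 5) - no unilateral deviation beneficial
Mixed NE: P1 plays Stag with p = 0.1765, P2 plays Stag with q = 0.1765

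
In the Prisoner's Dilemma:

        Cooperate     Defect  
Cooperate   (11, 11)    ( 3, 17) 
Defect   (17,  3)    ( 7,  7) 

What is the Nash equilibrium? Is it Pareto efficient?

(Defect, Defect) is NE; not Pareto efficient

Work:
Defect dominates Cooperate for both players:
If P2 cooperates: Defect (17) > Cooperate (11)
If P2 defects: Defect (7) > Cooperate (3)
NE: (Defect, Defect) with payoff (7, 7)
But (Cooperate, Cooperate) = (11, 11) Pareto dominates (7, 7)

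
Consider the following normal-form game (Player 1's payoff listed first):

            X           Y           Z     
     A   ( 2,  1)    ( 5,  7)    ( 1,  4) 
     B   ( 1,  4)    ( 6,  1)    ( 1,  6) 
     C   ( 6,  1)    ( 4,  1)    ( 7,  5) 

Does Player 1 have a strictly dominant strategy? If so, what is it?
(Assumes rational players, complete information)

No strictly dominant strategy exists for Player 1

Work:
A strategy strictly dominates another if it gives a strictly higher payoff against every opponent action. Compare each pair of P1's strategies column-by-column:
  A vs B: [2 vs 1, 5 vs 6, 1 vs 1] → A does not strictly dominate B (column Y: 5 ≤ 6)
  A vs C: [2 vs 6, 5 vs 4, 1 vs 7] → A does not strictly dominate C (column X: 2 ≤ 6)
  B vs A: [1 vs 2, 6 vs 5, 1 vs 1] → B does not strictly dominate A (column X: 1 ≤ 2)
  B vs C: [1 vs 6, 6 vs 4, 1 vs 7] → B does not strictly dominate C (column X: 1 ≤ 6)
  C vs A: [6 vs 2, 4 vs 5, 7 vs 1] → C does not strictly dominate A (column Y: 4 ≤ 5)
  C vs B: [6 vs 1, 4 vs 6, 7 vs 1] → C does not strictly dominate B (column Y: 4 ≤ 6)
No single strategy strictly dominates all others → no strictly dominant strategy.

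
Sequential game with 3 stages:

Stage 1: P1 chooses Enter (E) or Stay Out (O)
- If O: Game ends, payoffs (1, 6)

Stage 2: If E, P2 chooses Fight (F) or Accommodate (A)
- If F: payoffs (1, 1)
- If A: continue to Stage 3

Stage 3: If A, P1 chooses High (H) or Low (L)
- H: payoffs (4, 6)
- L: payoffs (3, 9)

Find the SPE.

SPE: (E, A, H); Outcome (4, 6)

Work:
Stage 3: P1 chooses H (4 vs 3)
Stage 2: P2: F->1, A->6 (anticipating H). Choose A
Stage 1: P1: O->1, E->4 (anticipating A, H). Choose E
SPE path: E -> A -> H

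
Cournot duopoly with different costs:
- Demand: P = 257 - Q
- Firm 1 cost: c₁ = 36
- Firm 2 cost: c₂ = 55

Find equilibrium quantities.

q₁* = 80.0, q₂* = 61.0

Work:
Reaction: q₁ = (257 - 36 - q₂)/2
Reaction: q₂ = (257 - 55 - q₁)/2
Solve simultaneously:
q₁* = (257 - 2×36 + 55)/3 = 80.0
q₂* = (257 - 2×55 + 36)/3 = 61.0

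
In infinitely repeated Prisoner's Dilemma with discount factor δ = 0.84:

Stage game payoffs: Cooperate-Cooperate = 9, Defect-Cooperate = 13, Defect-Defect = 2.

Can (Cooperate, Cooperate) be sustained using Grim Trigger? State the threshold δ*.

δ* = 0.3636; since δ = 0.84 ≥ 0.3636, cooperation can be sustained

Work:
For Grim Trigger:
Cooperate forever: 9/(1-δ)
Defect then punished: 13 + 2·δ/(1-δ)
Need: 9/(1-δ) ≥ 13 + 2·δ/(1-δ)
Solving: δ ≥ (T-R)/(T-P) = (13-9)/(13-2) = 0.3636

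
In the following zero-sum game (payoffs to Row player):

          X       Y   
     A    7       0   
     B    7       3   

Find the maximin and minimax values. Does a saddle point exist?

Maximin = 3, Minimax = 3, Saddle: True

Work:
Row minimums: [0, 3] → maximin = 3
Column maximums: [7, 3] → minimax = 3
Saddle point exists! Game value = 3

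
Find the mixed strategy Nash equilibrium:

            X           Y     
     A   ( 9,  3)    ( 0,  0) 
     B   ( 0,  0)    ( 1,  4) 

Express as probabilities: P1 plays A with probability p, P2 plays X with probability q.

p = 0.5714, q = 0.1

Work:
Find probabilities that make opponent indifferent:
P2 chooses q to make P1 indifferent between A and B
P1 chooses p to make P2 indifferent between X and Y
Mixed NE: P1 plays (A: 0.5714, B: 0.4286), P2 plays (X: 0.1, Y: 0.9)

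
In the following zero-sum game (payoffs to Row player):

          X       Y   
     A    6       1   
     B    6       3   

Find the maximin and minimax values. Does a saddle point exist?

Maximin = 3, Minimax = 3, Saddle: True

Work:
Row minimums: [1, 3] → maximin = 3
Column maximums: [6, 3] → minimax = 3
Saddle point exists! Game value = 3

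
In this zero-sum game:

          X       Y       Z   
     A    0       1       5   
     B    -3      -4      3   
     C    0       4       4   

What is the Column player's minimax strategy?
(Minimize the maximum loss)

Column should play X, value = 0

Work:
Column player minimizes Row's maximum payoff:
Column X: max payoff to Row = 0
Column Y: max payoff to Row = 4
Column Z: max payoff to Row = 5
Minimum is 0, achieved by column X.
Minimax strategy: X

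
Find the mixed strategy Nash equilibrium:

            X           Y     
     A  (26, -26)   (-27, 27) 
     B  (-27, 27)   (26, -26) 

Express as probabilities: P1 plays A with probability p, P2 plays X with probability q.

p = 0.5, q = 0.5

Work:
Find probabilities that make opponent indifferent:
P2 chooses q to make P1 indifferent between A and B
P1 chooses p to make P2 indifferent between X and Y
Mixed NE: P1 plays (A: 0.5, B: 0.5), P2 plays (X: 0.5, Y: 0.5)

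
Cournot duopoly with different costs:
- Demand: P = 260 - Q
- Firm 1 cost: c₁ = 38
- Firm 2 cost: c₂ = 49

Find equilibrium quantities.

q₁* = 77.67, q₂* = 66.67

Work:
Reaction: q₁ = (260 - 38 - q₂)/2
Reaction: q₂ = (260 - 49 - q₁)/2
Solve simultaneously:
q₁* = (260 - 2×38 + 49)/3 = 77.67
q₂* = (260 - 2×49 + 38)/3 = 66.67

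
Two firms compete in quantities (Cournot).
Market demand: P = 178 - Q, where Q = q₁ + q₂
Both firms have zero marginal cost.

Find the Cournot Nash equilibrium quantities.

q₁* = q₂* = 59.33; P* = 59.33

Work:
Profit: π_i = P·q_i = (a - q_i - q_j)·q_i
FOC: ∂π_i/∂q_i = a - 2q_i - q_j = 0
Reaction function: q_i = (178 - q_j)/2
Symmetry: q* = 178/3 = 59.33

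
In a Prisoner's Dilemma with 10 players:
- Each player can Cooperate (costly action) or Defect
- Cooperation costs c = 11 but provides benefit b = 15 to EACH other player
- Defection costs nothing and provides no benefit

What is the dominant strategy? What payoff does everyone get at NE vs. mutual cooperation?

Dominant: Defect; NE payoff = 0; Coop payoff = 124

Work:
Defect dominates (saves cost c = 11, benefit to others is external)
NE: All defect → everyone gets 0
If all cooperate: each receives (9)×15 - 11 = 124
Social dilemma: 124 > 0 but NE gives 0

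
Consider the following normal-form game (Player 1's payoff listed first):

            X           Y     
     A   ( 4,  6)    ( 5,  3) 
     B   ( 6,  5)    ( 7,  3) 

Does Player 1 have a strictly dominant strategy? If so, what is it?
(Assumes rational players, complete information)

Yes, Player 1's strictly dominant strategy is B

Work:
A strategy strictly dominates another if it gives a strictly higher payoff against every opponent action. Compare each pair of P1's strategies column-by-column:
  A vs B: [4 vs 6, 5 vs 7] → A does not strictly dominate B (column X: 4 ≤ 6)
  B vs A: [6 vs 4, 7 vs 5] → B strictly dominates A
B strictly dominates every other strategy → strictly dominant.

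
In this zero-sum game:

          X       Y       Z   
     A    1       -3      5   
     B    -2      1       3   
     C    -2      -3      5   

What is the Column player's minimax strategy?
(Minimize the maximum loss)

Column should play X or Y (all achieve the minimum), value = 1

Work:
Column player minimizes Row's maximum payoff:
Column X: max payoff to Row = 1
Column Y: max payoff to Row = 1
Column Z: max payoff to Row = 5
Minimum is 1, achieved by columns X, Y (tied).
Each of X or Y is a minimax strategy.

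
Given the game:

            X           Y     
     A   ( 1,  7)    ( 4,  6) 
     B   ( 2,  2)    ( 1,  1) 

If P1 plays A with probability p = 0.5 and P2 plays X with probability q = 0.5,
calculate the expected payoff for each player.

E[P1] = 2.0, E[P2] = 4.0

Work:
E[P1] = p·q·π₁(A,X) + p·(1-q)·π₁(A,Y) + (1-p)·q·π₁(B,X) + (1-p)·(1-q)·π₁(B,Y)
= 0.5·0.5·1 + 0.5·0.5·4 + 0.5·0.5·2 + 0.5·0.5·1
= 2.0

E[P2] = 4.0 (similar calculation)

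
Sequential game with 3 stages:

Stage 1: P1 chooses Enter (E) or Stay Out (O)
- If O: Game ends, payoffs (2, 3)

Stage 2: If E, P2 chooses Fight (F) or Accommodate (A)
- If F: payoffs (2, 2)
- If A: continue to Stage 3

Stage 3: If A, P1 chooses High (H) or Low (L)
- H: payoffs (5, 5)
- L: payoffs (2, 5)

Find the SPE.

SPE: (E, A, H); Outcome (5, 5)

Work:
Stage 3: P1 chooses H (5 vs 2)
Stage 2: P2: F->2, A->5 (anticipating H). Choose A
Stage 1: P1: O->2, E->5 (anticipating A, H). Choose E
SPE path: E -> A -> H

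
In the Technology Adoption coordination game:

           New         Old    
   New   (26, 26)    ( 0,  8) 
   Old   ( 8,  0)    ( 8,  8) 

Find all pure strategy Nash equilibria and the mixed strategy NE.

Pure NE: (New, New) and (Old, Old); Mixed NE: p = 0.3077, q = 0.3077

Work:
Check pure NE:
(New, New): (26, 26) - no unilateral deviation beneficial
(Old, Old): (8, 8) - no unilateral deviation beneficial
Mixed NE: P1 plays New with p = 0.3077, P2 plays New with q = 0.3077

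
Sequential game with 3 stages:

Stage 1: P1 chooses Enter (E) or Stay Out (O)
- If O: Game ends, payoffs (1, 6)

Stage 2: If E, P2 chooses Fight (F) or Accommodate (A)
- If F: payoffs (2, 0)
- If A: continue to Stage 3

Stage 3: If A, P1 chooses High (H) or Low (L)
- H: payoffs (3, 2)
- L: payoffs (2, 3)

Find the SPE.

SPE: (E, A, H); Outcome (3, 2)

Work:
Stage 3: P1 chooses H (3 vs 2)
Stage 2: P2: F->0, A->2 (anticipating H). Choose A
Stage 1: P1: O->1, E->3 (anticipating A, H). Choose E
SPE path: E -> A -> H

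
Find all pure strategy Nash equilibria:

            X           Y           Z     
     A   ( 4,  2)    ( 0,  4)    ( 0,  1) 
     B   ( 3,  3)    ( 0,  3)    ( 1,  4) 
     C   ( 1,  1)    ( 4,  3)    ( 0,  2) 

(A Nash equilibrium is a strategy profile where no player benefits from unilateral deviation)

Nash equilibrium: (B, Z), (C, Y)

Work:
Best responses:
  P1 vs X: payoffs [4, 3, 1] → best response A (payoff 4)
  P1 vs Y: payoffs [0, 0, 4] → best response C (payoff 4)
  P1 vs Z: payoffs [0, 1, 0] → best response B (payoff 1)
  P2 vs A: payoffs [2, 4, 1] → best response Y (payoff 4)
  P2 vs B: payoffs [3, 3, 4] → best response Z (payoff 4)
  P2 vs C: payoffs [1, 3, 2] → best response Y (payoff 3)
Mutual best responses: (B,Z), (C,Y) → Nash equilibria.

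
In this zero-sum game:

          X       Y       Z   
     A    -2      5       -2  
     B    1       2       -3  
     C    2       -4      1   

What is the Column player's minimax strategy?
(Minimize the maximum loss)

Column should play Z, value = 1

Work:
Column player minimizes Row's maximum payoff:
Column X: max payoff to Row = 2
Column Y: max payoff to Row = 5
Column Z: max payoff to Row = 1
Minimum is 1, achieved by column Z.
Minimax strategy: Z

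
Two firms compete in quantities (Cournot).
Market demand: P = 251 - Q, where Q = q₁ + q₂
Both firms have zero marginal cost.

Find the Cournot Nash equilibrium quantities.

q₁* = q₂* = 83.67; P* = 83.67

Work:
Profit: π_i = P·q_i = (a - q_i - q_j)·q_i
FOC: ∂π_i/∂q_i = a - 2q_i - q_j = 0
Reaction function: q_i = (251 - q_j)/2
Symmetry: q* = 251/3 = 83.67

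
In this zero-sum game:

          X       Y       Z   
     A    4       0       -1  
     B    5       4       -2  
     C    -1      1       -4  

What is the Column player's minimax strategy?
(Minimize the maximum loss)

Column should play Z, value = -1

Work:
Column player minimizes Row's maximum payoff:
Column X: max payoff to Row = 5
Column Y: max payoff to Row = 4
Column Z: max payoff to Row = -1
Minimum is -1, achieved by column Z.
Minimax strategy: Z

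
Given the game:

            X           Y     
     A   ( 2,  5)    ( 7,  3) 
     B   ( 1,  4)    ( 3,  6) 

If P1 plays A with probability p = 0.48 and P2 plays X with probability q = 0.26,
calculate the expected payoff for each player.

E[P1] = 4.0256, E[P2] = 4.5392

Work:
E[P1] = p·q·π₁(A,X) + p·(1-q)·π₁(A,Y) + (1-p)·q·π₁(B,X) + (1-p)·(1-q)·π₁(B,Y)
= 0.48·0.26·2 + 0.48·0.74·7 + 0.52·0.26·1 + 0.52·0.74·3
= 4.0256

E[P2] = 4.5392 (similar calculation)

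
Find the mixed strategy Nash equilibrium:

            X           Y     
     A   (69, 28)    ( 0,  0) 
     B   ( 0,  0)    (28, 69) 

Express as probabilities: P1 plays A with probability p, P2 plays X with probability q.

p = 0.7113, q = 0.2887

Work:
Find probabilities that make opponent indifferent:
P2 chooses q to make P1 indifferent between A and B
P1 chooses p to make P2 indifferent between X and Y
Mixed NE: P1 plays (A: 0.7113, B: 0.2887), P2 plays (X: 0.2887, Y: 0.7113)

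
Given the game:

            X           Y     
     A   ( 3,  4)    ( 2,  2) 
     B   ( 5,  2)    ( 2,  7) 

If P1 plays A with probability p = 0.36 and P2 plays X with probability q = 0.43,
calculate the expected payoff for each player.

E[P1] = 2.9804, E[P2] = 4.1336

Work:
E[P1] = p·q·π₁(A,X) + p·(1-q)·π₁(A,Y) + (1-p)·q·π₁(B,X) + (1-p)·(1-q)·π₁(B,Y)
= 0.36·0.43·3 + 0.36·0.57·2 + 0.64·0.43·5 + 0.64·0.57·2
= 2.9804

E[P2] = 4.1336 (similar calculation)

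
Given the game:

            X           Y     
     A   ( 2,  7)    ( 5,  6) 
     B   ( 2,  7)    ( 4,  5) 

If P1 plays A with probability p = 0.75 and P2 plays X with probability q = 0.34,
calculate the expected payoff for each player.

E[P1] = 3.815, E[P2] = 6.175

Work:
E[P1] = p·q·π₁(A,X) + p·(1-q)·π₁(A,Y) + (1-p)·q·π₁(B,X) + (1-p)·(1-q)·π₁(B,Y)
= 0.75·0.34·2 + 0.75·0.66·5 + 0.25·0.34·2 + 0.25·0.66·4
= 3.815

E[P2] = 6.175 (similar calculation)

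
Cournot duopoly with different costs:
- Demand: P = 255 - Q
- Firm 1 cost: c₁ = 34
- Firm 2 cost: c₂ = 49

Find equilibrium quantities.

q₁* = 78.67, q₂* = 63.67

Work:
Reaction: q₁ = (255 - 34 - q₂)/2
Reaction: q₂ = (255 - 49 - q₁)/2
Solve simultaneously:
q₁* = (255 - 2×34 + 49)/3 = 78.67
q₂* = (255 - 2×49 + 34)/3 = 63.67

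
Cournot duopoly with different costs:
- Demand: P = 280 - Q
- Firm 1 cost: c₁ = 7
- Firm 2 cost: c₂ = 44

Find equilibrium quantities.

q₁* = 103.33, q₂* = 66.33

Work:
Reaction: q₁ = (280 - 7 - q₂)/2
Reaction: q₂ = (280 - 44 - q₁)/2
Solve simultaneously:
q₁* = (280 - 2×7 + 44)/3 = 103.33
q₂* = (280 - 2×44 + 7)/3 = 66.33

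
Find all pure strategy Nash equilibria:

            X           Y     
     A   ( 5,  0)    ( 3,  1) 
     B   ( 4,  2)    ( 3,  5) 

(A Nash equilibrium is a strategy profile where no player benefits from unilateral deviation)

Nash equilibrium: (A, Y), (B, Y)

Work:
Best responses:
  P1 vs X: payoffs [5, 4] → best response A (payoff 5)
  P1 vs Y: payoffs [3, 3] → best response A/B (payoff 3)
  P2 vs A: payoffs [0, 1] → best response Y (payoff 1)
  P2 vs B: payoffs [2, 5] → best response Y (payoff 5)
Mutual best responses: (A,Y), (B,Y) → Nash equilibria.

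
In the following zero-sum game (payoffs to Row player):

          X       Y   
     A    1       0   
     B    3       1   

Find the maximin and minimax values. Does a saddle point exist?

Maximin = 1, Minimax = 1, Saddle: True

Work:
Row minimums: [0, 1] → maximin = 1
Column maximums: [3, 1] → minimax = 1
Saddle point exists! Game value = 1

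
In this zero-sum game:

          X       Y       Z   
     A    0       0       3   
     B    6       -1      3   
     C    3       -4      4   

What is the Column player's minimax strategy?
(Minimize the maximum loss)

Column should play Y, value = 0

Work:
Column player minimizes Row's maximum payoff:
Column X: max payoff to Row = 6
Column Y: max payoff to Row = 0
Column Z: max payoff to Row = 4
Minimum is 0, achieved by column Y.
Minimax strategy: Y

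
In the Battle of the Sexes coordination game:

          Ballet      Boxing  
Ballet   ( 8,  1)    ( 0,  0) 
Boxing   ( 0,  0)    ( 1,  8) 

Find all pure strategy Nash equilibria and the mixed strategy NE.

Pure NE: (Ballet, Ballet) and (Boxing, Boxing); Mixed NE: p = 0.8889, q = 0.1111

Work:
Check pure NE:
(Ballet, Ballet): (8, 1) - no unilateral deviation beneficial
(Boxing, Boxing): (1, 8) - no unilateral deviation beneficial
Mixed NE: P1 plays Ballet with p = 0.8889, P2 plays Ballet with q = 0.1111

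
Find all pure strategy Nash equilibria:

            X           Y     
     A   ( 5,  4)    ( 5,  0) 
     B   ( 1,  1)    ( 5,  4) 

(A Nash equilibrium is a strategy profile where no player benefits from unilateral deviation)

Nash equilibrium: (A, X), (B, Y)

Work:
Best responses:
  P1 vs X: payoffs [5, 1] → best response A (payoff 5)
  P1 vs Y: payoffs [5, 5] → best response A/B (payoff 5)
  P2 vs A: payoffs [4, 0] → best response X (payoff 4)
  P2 vs B: payoffs [1, 4] → best response Y (payoff 4)
Mutual best responses: (A,X), (B,Y) → Nash equilibria.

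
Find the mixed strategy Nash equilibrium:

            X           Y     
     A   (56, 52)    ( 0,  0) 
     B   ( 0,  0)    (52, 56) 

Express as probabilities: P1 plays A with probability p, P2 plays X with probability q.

p = 0.5185, q = 0.4815

Work:
Find probabilities that make opponent indifferent:
P2 chooses q to make P1 indifferent between A and B
P1 chooses p to make P2 indifferent between X and Y
Mixed NE: P1 plays (A: 0.5185, B: 0.4815), P2 plays (X: 0.4815, Y: 0.5185)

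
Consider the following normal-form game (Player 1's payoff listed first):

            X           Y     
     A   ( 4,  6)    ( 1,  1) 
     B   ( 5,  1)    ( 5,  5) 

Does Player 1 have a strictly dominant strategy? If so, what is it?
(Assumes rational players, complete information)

Yes, Player 1's strictly dominant strategy is B

Work:
A strategy strictly dominates another if it gives a strictly higher payoff against every opponent action. Compare each pair of P1's strategies column-by-column:
  A vs B: [4 vs 5, 1 vs 5] → A does not strictly dominate B (column X: 4 ≤ 5)
  B vs A: [5 vs 4, 5 vs 1] → B strictly dominates A
B strictly dominates every other strategy → strictly dominant.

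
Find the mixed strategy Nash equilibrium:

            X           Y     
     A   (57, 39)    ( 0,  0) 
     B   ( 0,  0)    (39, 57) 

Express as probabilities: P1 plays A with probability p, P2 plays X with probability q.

p = 0.5938, q = 0.4062

Work:
Find probabilities that make opponent indifferent:
P2 chooses q to make P1 indifferent between A and B
P1 chooses p to make P2 indifferent between X and Y
Mixed NE: P1 plays (A: 0.5938, B: 0.4062), P2 plays (X: 0.4062, Y: 0.5938)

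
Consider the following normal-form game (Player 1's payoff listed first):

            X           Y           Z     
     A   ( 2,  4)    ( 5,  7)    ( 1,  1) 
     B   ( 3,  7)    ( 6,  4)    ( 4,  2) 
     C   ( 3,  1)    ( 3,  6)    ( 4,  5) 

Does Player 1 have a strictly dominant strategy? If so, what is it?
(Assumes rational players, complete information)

No strictly dominant strategy exists for Player 1

Work:
A strategy strictly dominates another if it gives a strictly higher payoff against every opponent action. Compare each pair of P1's strategies column-by-column:
  A vs B: [2 vs 3, 5 vs 6, 1 vs 4] → A does not strictly dominate B (column X: 2 ≤ 3)
  A vs C: [2 vs 3, 5 vs 3, 1 vs 4] → A does not strictly dominate C (column X: 2 ≤ 3)
  B vs A: [3 vs 2, 6 vs 5, 4 vs 1] → B strictly dominates A
  B vs C: [3 vs 3, 6 vs 3, 4 vs 4] → B does not strictly dominate C (column X: 3 ≤ 3)
  C vs A: [3 vs 2, 3 vs 5, 4 vs 1] → C does not strictly dominate A (column Y: 3 ≤ 5)
  C vs B: [3 vs 3, 3 vs 6, 4 vs 4] → C does not strictly dominate B (column X: 3 ≤ 3)
No single strategy strictly dominates all others → no strictly dominant strategy.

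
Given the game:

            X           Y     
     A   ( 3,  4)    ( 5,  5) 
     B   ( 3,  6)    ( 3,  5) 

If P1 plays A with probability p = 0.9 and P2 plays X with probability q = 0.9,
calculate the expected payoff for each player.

E[P1] = 3.18, E[P2] = 4.28

Work:
E[P1] = p·q·π₁(A,X) + p·(1-q)·π₁(A,Y) + (1-p)·q·π₁(B,X) + (1-p)·(1-q)·π₁(B,Y)
= 0.9·0.9·3 + 0.9·0.1·5 + 0.1·0.9·3 + 0.1·0.1·3
= 3.18

E[P2] = 4.28 (similar calculation)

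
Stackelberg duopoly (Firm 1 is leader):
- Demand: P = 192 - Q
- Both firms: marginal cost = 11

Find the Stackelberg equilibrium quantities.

q₁* (leader) = 90.5, q₂* (follower) = 45.25

Work:
Follower's reaction: q₂ = (a - c - q₁)/2
Leader substitutes: π₁ = q₁·(a - q₁ - (a-c-q₁)/2 - c)
FOC: q₁* = (192 - 11)/2 = 90.50
Then: q₂* = (192 - 11 - 90.5)/2 = 45.25
Leader has first-mover advantage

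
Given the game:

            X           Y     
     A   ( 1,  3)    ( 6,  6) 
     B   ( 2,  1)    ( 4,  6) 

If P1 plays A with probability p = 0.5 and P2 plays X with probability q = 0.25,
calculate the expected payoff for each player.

E[P1] = 4.125, E[P2] = 5.0

Work:
E[P1] = p·q·π₁(A,X) + p·(1-q)·π₁(A,Y) + (1-p)·q·π₁(B,X) + (1-p)·(1-q)·π₁(B,Y)
= 0.5·0.25·1 + 0.5·0.75·6 + 0.5·0.25·2 + 0.5·0.75·4
= 4.125

E[P2] = 5.0 (similar calculation)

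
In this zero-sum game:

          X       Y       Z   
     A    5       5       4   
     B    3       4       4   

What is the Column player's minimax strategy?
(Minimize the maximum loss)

Column should play Z, value = 4

Work:
Column player minimizes Row's maximum payoff:
Column X: max payoff to Row = 5
Column Y: max payoff to Row = 5
Column Z: max payoff to Row = 4
Minimum is 4, achieved by column Z.
Minimax strategy: Z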